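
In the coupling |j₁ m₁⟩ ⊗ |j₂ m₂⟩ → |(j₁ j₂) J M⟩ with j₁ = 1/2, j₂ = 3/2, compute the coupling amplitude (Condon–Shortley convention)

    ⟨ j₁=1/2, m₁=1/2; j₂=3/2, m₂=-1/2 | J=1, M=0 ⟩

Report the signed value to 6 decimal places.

+0.707107

j₁+j₂−J=1  J+j₁−j₂=0  J−j₁+j₂=2  j₁+j₂+J+1=4
(j₁±m₁, j₂±m₂, J±M) = (1,0,1,2,1,1)
P² = 1/2
sum k=0..0:
  [0] +1/1 = 1
S = 1
C² = P²·S² = 1/2 ; C = +0.707107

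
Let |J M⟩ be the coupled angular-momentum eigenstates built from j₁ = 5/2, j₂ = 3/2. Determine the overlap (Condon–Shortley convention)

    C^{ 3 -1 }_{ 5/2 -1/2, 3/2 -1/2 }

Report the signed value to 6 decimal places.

+0.129099  (= +√(1/60))

triangle: 1!×4!×2!/8! = 48/40320
(j±m)!: 2!×3!×1!×2!×2!×4! = 1152
prefactor² = (2J+1)×Δ×N² = 48/5
  k=0: +1/(0!×1!×3!×1!×1!×1!) = 1/6
  k=1: −1/(1!×0!×2!×0!×2!×2!) = -1/8
Σ = 1/24  ⇒  CG² = 48/5×1/24² = 1/60
CG = +√(1/60) = +0.129099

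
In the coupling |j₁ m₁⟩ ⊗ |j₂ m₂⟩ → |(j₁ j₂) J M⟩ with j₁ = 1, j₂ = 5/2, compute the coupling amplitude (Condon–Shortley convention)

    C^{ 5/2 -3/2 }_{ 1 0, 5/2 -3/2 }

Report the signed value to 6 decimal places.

√[6·1!1!4!/7! · 1!1!1!4!1!4!] = √(576/35)
  +(−1)^0/∏(0,1,1,1,0,3)! = 1/6  (running 1/6)
  +(−1)^1/∏(1,0,0,0,1,4)! = -1/24  (running 1/8)
⟨..|..⟩ = √(576/35)·(1/8) = +0.507093

+√(9/35) ≈ +0.507093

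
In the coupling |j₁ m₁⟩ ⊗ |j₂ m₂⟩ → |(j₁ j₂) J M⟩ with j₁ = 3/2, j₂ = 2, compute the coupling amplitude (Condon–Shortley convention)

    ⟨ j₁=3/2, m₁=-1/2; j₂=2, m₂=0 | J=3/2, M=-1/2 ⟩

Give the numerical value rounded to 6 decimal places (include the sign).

-0.447214  (= −√(1/5))

triangle: 2!*1!*2!/6! = 4/720
(j±m)!: 1!*2!*2!*2!*1!*2! = 16
prefactor² = (2J+1)*Δ*N² = 16/45
  k=1: −1/(1!*1!*1!*1!*0!*1!) = -1
  k=2: +1/(2!*0!*0!*0!*1!*2!) = 1/4
Σ = -3/4  ⇒  CG² = 16/45*(-3/4)² = 1/5
CG = −√(1/5) = -0.447214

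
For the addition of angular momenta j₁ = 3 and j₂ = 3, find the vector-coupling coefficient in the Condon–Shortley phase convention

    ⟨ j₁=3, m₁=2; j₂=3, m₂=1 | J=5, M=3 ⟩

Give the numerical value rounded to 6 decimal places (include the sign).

√[11·1!5!5!/12! · 5!1!4!2!8!2!] = √(153600)
  +(−1)^0/∏(0,1,1,4,4,1)! = 1/576  (running 1/576)
  +(−1)^1/∏(1,0,0,3,5,2)! = -1/1440  (running 1/960)
⟨..|..⟩ = √(153600)·(1/960) = +0.408248

+√(1/6) ≈ +0.408248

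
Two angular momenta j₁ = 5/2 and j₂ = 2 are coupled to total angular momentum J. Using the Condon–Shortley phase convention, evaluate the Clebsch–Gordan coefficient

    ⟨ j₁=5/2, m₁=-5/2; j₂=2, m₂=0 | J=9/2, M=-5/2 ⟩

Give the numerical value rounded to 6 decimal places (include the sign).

j₁+j₂−J=0  J+j₁−j₂=5  J−j₁+j₂=4  j₁+j₂+J+1=10
(j₁±m₁, j₂±m₂, J±M) = (0,5,2,2,2,7)
P² = 38400
sum k=0..0:
  [0] +1/480 = 1/480
S = 1/480
C² = P²·S² = 1/6 ; C = +0.408248

+√(1/6) ≈ +0.408248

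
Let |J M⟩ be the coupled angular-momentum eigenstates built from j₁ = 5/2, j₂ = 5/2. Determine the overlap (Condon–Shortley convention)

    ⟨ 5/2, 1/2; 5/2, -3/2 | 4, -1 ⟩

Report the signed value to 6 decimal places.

j₁+j₂−J=1  J+j₁−j₂=4  J−j₁+j₂=4  j₁+j₂+J+1=10
(j₁±m₁, j₂±m₂, J±M) = (3,2,1,4,3,5)
P² = 10368/35
sum k=0..1:
  [0] +1/24 = 1/24
  [1] −1/144 = -1/144
S = 5/144
C² = P²·S² = 5/14 ; C = +0.597614

+√(5/14) ≈ +0.597614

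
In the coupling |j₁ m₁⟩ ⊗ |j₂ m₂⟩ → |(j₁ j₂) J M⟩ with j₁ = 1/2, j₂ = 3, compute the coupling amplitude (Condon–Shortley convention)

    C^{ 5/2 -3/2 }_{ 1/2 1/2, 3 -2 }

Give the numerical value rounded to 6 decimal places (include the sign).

+0.845154

√[6·1!0!5!/7! · 1!0!1!5!1!4!] = √(2880/7)
  +(−1)^0/∏(0,1,0,1,0,4)! = 1/24  (running 1/24)
⟨..|..⟩ = √(2880/7)·(1/24) = +0.845154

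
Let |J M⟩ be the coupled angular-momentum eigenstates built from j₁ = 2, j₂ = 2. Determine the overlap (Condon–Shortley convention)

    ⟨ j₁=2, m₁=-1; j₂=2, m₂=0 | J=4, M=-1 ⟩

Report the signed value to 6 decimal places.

+√(3/7) ≈ +0.654654

j₁+j₂−J=0  J+j₁−j₂=4  J−j₁+j₂=4  j₁+j₂+J+1=9
(j₁±m₁, j₂±m₂, J±M) = (1,3,2,2,3,5)
P² = 1728/7
sum k=0..0:
  [0] +1/24 = 1/24
S = 1/24
C² = P²·S² = 3/7 ; C = +0.654654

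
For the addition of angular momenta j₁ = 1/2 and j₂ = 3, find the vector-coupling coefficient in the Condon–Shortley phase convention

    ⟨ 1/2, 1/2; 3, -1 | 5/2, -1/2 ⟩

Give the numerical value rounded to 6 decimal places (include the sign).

triangle: 1!·0!·5!/7! = 120/5040
(j±m)!: 1!·0!·2!·4!·2!·3! = 576
prefactor² = (2J+1)·Δ·N² = 576/7
  k=0: +1/(0!·1!·0!·2!·0!·3!) = 1/12
Σ = 1/12  ⇒  CG² = 576/7·1/12² = 4/7
CG = +√(4/7) = +0.755929

+0.755929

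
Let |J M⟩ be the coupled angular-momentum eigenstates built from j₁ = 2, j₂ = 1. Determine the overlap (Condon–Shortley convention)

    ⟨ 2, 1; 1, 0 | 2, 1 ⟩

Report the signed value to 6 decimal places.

+0.408248  (= +√(1/6))

triangle: 1!·3!·1!/6! = 6/720
(j±m)!: 3!·1!·1!·1!·3!·1! = 36
prefactor² = (2J+1)·Δ·N² = 3/2
  k=0: +1/(0!·1!·1!·1!·2!·0!) = 1/2
  k=1: −1/(1!·0!·0!·0!·3!·1!) = -1/6
Σ = 1/3  ⇒  CG² = 3/2·1/3² = 1/6
CG = +√(1/6) = +0.408248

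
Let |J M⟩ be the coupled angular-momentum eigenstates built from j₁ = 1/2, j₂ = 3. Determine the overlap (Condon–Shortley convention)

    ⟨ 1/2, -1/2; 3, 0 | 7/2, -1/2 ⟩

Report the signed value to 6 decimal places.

j₁+j₂−J=0  J+j₁−j₂=1  J−j₁+j₂=6  j₁+j₂+J+1=8
(j₁±m₁, j₂±m₂, J±M) = (0,1,3,3,3,4)
P² = 5184/7
sum k=0..0:
  [0] +1/36 = 1/36
S = 1/36
C² = P²·S² = 4/7 ; C = +0.755929

+√(4/7) = +0.755929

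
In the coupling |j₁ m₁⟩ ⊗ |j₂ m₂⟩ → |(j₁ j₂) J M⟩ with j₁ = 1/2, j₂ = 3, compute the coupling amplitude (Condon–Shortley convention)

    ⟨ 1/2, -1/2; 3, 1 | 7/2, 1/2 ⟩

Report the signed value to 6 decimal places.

+0.654654  (= +√(3/7))

triangle: 0!·1!·6!/8! = 720/40320
(j±m)!: 0!·1!·4!·2!·4!·3! = 6912
prefactor² = (2J+1)·Δ·N² = 6912/7
  k=0: +1/(0!·0!·1!·4!·0!·2!) = 1/48
Σ = 1/48  ⇒  CG² = 6912/7·1/48² = 3/7
CG = +√(3/7) = +0.654654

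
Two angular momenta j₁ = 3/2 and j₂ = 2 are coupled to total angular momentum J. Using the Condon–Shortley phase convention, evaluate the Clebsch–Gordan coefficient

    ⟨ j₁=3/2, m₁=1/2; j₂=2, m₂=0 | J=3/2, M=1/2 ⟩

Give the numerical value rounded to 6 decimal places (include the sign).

-0.447214  (= −√(1/5))

j₁+j₂−J=2  J+j₁−j₂=1  J−j₁+j₂=2  j₁+j₂+J+1=6
(j₁±m₁, j₂±m₂, J±M) = (2,1,2,2,2,1)
P² = 16/45
sum k=0..1:
  [0] +1/4 = 1/4
  [1] −1/1 = -1
S = -3/4
C² = P²·S² = 1/5 ; C = -0.447214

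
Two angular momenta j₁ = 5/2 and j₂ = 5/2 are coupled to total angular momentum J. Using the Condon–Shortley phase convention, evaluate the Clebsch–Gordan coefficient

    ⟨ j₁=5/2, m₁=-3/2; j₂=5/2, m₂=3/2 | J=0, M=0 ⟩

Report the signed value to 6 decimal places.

√[1·5!0!0!/6! · 1!4!4!1!0!0!] = √(96)
  +(−1)^4/∏(4,1,0,0,0,0)! = 1/24  (running 1/24)
⟨..|..⟩ = √(96)·(1/24) = +0.408248

+0.408248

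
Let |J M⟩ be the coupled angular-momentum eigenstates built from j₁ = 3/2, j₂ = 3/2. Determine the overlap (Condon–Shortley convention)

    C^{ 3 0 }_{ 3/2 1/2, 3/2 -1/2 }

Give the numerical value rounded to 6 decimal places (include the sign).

√[7·0!3!3!/7! · 2!1!1!2!3!3!] = √(36/5)
  +(−1)^0/∏(0,0,1,1,2,2)! = 1/4  (running 1/4)
⟨..|..⟩ = √(36/5)·(1/4) = +0.670820

+√(9/20) ≈ +0.670820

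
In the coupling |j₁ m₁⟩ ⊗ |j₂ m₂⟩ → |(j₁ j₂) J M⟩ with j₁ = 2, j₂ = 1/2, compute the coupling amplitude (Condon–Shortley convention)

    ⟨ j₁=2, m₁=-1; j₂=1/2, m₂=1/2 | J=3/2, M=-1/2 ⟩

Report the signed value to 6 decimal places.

-0.774597

√[4·1!3!0!/5! · 1!3!1!0!1!2!] = √(12/5)
  +(−1)^1/∏(1,0,2,0,1,0)! = -1/2  (running -1/2)
⟨..|..⟩ = √(12/5)·(-1/2) = -0.774597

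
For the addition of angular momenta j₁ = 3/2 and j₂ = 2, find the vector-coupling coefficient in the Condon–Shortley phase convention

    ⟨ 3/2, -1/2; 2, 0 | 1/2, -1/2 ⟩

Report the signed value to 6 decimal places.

j₁+j₂−J=3  J+j₁−j₂=0  J−j₁+j₂=1  j₁+j₂+J+1=5
(j₁±m₁, j₂±m₂, J±M) = (1,2,2,2,0,1)
P² = 4/5
sum k=2..2:
  [2] +1/2 = 1/2
S = 1/2
C² = P²·S² = 1/5 ; C = +0.447214

+√(1/5) = +0.447214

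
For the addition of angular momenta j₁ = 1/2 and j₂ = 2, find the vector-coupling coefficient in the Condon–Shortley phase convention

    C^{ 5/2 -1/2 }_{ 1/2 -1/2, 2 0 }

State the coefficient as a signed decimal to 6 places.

triangle: 0!*1!*4!/6! = 24/720
(j±m)!: 0!*1!*2!*2!*2!*3! = 48
prefactor² = (2J+1)*Δ*N² = 48/5
  k=0: +1/(0!*0!*1!*2!*0!*2!) = 1/4
Σ = 1/4  ⇒  CG² = 48/5*1/4² = 3/5
CG = +√(3/5) = +0.774597

+√(3/5) = +0.774597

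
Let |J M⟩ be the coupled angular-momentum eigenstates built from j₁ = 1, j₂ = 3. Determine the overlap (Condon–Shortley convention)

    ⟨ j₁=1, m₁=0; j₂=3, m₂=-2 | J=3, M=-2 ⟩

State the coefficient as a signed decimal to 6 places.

√[7·1!1!5!/8! · 1!1!1!5!1!5!] = √(300)
  +(−1)^0/∏(0,1,1,1,0,4)! = 1/24  (running 1/24)
  +(−1)^1/∏(1,0,0,0,1,5)! = -1/120  (running 1/30)
⟨..|..⟩ = √(300)·(1/30) = +0.577350

+√(1/3) ≈ +0.577350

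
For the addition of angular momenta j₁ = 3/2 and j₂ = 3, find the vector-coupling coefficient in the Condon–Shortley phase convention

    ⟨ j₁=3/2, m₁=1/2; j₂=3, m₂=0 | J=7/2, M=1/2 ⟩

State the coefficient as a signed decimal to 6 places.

√[8·1!2!5!/9! · 2!1!3!3!4!3!] = √(384/7)
  +(−1)^0/∏(0,1,1,3,1,2)! = 1/12  (running 1/12)
  +(−1)^1/∏(1,0,0,2,2,3)! = -1/24  (running 1/24)
⟨..|..⟩ = √(384/7)·(1/24) = +0.308607

+0.308607  (= +√(2/21))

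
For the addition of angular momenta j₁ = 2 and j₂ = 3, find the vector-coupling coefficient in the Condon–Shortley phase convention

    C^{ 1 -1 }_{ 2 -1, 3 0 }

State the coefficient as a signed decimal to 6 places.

triangle: 4!*0!*2!/7! = 48/5040
(j±m)!: 1!*3!*3!*3!*0!*2! = 432
prefactor² = (2J+1)*Δ*N² = 432/35
  k=3: −1/(3!*1!*0!*0!*0!*2!) = -1/12
Σ = -1/12  ⇒  CG² = 432/35*(-1/12)² = 3/35
CG = −√(3/35) = -0.292770

-0.292770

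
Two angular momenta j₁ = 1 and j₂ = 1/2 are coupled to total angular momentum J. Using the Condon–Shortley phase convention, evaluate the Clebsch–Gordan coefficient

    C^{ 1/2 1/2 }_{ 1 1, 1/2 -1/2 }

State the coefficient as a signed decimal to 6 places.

j₁+j₂−J=1  J+j₁−j₂=1  J−j₁+j₂=0  j₁+j₂+J+1=3
(j₁±m₁, j₂±m₂, J±M) = (2,0,0,1,1,0)
P² = 2/3
sum k=0..0:
  [0] +1/1 = 1
S = 1
C² = P²·S² = 2/3 ; C = +0.816497

+0.816497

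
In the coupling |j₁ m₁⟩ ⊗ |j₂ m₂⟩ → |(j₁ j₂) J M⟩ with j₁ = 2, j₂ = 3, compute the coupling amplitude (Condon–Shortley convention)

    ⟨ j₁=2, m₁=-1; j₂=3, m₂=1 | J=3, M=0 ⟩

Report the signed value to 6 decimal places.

√[7·2!2!4!/9! · 1!3!4!2!3!3!] = √(96/5)
  +(−1)^1/∏(1,1,2,3,0,1)! = -1/12  (running -1/12)
  +(−1)^2/∏(2,0,1,2,1,2)! = 1/8  (running 1/24)
⟨..|..⟩ = √(96/5)·(1/24) = +0.182574

+√(1/30) = +0.182574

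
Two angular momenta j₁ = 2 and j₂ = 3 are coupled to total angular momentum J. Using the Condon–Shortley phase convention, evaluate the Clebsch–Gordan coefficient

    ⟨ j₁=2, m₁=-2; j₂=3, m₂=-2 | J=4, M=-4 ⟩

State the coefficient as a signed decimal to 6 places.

j₁+j₂−J=1  J+j₁−j₂=3  J−j₁+j₂=5  j₁+j₂+J+1=10
(j₁±m₁, j₂±m₂, J±M) = (0,4,1,5,0,8)
P² = 207360
sum k=1..1:
  [1] −1/720 = -1/720
S = -1/720
C² = P²·S² = 2/5 ; C = -0.632456

−√(2/5) ≈ -0.632456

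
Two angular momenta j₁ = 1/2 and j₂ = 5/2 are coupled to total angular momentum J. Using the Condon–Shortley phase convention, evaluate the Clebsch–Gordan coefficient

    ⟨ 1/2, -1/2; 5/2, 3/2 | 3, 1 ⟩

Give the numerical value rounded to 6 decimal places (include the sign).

j₁+j₂−J=0  J+j₁−j₂=1  J−j₁+j₂=5  j₁+j₂+J+1=7
(j₁±m₁, j₂±m₂, J±M) = (0,1,4,1,4,2)
P² = 192
sum k=0..0:
  [0] +1/24 = 1/24
S = 1/24
C² = P²·S² = 1/3 ; C = +0.577350

+0.577350  (= +√(1/3))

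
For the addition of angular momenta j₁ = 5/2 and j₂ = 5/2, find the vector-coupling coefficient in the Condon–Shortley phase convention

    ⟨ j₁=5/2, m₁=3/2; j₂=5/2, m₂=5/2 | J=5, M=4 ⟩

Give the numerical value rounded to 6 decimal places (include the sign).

j₁+j₂−J=0  J+j₁−j₂=5  J−j₁+j₂=5  j₁+j₂+J+1=11
(j₁±m₁, j₂±m₂, J±M) = (4,1,5,0,9,1)
P² = 4147200
sum k=0..0:
  [0] +1/2880 = 1/2880
S = 1/2880
C² = P²·S² = 1/2 ; C = +0.707107

+0.707107  (= +√(1/2))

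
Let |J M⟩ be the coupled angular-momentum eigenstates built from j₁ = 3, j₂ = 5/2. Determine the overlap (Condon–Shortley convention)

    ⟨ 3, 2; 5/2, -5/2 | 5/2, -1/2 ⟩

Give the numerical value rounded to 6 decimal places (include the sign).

j₁+j₂−J=3  J+j₁−j₂=3  J−j₁+j₂=2  j₁+j₂+J+1=9
(j₁±m₁, j₂±m₂, J±M) = (5,1,0,5,2,3)
P² = 1440/7
sum k=0..0:
  [0] +1/24 = 1/24
S = 1/24
C² = P²·S² = 5/14 ; C = +0.597614

+0.597614  (= +√(5/14))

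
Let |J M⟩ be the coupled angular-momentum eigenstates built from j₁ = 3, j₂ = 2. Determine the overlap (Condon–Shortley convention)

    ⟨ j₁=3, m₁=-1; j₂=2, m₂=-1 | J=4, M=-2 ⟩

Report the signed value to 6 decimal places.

+0.188982  (= +√(1/28))

triangle: 1!·5!·3!/10! = 720/3628800
(j±m)!: 2!·4!·1!·3!·2!·6! = 414720
prefactor² = (2J+1)·Δ·N² = 5184/7
  k=0: +1/(0!·1!·4!·1!·1!·2!) = 1/48
  k=1: −1/(1!·0!·3!·0!·2!·3!) = -1/72
Σ = 1/144  ⇒  CG² = 5184/7·1/144² = 1/28
CG = +√(1/28) = +0.188982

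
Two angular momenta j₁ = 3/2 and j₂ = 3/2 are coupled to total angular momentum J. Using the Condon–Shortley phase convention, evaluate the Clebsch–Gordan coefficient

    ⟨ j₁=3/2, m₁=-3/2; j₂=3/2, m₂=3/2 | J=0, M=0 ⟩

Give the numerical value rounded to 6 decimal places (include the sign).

triangle: 3!*0!*0!/4! = 6/24
(j±m)!: 0!*3!*3!*0!*0!*0! = 36
prefactor² = (2J+1)*Δ*N² = 9
  k=3: −1/(3!*0!*0!*0!*0!*0!) = -1/6
Σ = -1/6  ⇒  CG² = 9*(-1/6)² = 1/4
CG = −√(1/4) = -0.500000

−√(1/4) = -0.500000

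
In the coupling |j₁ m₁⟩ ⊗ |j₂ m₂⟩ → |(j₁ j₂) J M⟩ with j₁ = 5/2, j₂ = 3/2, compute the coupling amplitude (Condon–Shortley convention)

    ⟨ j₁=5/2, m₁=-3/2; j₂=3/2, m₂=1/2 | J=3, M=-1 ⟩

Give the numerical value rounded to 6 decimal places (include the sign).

−√(49/120) ≈ -0.639010

triangle: 1!*4!*2!/8! = 48/40320
(j±m)!: 1!*4!*2!*1!*2!*4! = 2304
prefactor² = (2J+1)*Δ*N² = 96/5
  k=0: +1/(0!*1!*4!*2!*0!*0!) = 1/48
  k=1: −1/(1!*0!*3!*1!*1!*1!) = -1/6
Σ = -7/48  ⇒  CG² = 96/5*(-7/48)² = 49/120
CG = −√(49/120) = -0.639010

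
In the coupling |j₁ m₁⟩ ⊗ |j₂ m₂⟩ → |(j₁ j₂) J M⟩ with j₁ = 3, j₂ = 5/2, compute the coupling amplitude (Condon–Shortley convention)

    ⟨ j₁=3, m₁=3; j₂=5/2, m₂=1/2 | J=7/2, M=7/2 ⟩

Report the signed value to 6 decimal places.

+0.577350  (= +√(1/3))

√[8·2!4!3!/10! · 6!0!3!2!7!0!] = √(27648)
  +(−1)^0/∏(0,2,0,3,4,0)! = 1/288  (running 1/288)
⟨..|..⟩ = √(27648)·(1/288) = +0.577350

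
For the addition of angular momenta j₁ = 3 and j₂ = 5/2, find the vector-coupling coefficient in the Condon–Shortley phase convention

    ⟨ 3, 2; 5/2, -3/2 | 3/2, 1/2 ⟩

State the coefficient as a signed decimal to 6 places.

−√(1/21) ≈ -0.218218

j₁+j₂−J=4  J+j₁−j₂=2  J−j₁+j₂=1  j₁+j₂+J+1=8
(j₁±m₁, j₂±m₂, J±M) = (5,1,1,4,2,1)
P² = 192/7
sum k=0..1:
  [0] +1/24 = 1/24
  [1] −1/12 = -1/12
S = -1/24
C² = P²·S² = 1/21 ; C = -0.218218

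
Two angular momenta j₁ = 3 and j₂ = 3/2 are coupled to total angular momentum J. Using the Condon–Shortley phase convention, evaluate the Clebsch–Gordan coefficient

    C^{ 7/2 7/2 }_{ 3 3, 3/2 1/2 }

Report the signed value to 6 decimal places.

+0.816497  (= +√(2/3))

j₁+j₂−J=1  J+j₁−j₂=5  J−j₁+j₂=2  j₁+j₂+J+1=9
(j₁±m₁, j₂±m₂, J±M) = (6,0,2,1,7,0)
P² = 38400
sum k=0..0:
  [0] +1/240 = 1/240
S = 1/240
C² = P²·S² = 2/3 ; C = +0.816497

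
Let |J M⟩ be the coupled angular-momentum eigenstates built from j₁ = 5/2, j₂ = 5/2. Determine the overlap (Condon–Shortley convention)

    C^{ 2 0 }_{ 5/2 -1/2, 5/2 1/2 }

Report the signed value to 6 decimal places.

√[5·3!2!2!/8! · 2!3!3!2!2!2!] = √(12/7)
  +(−1)^1/∏(1,2,2,2,0,0)! = -1/8  (running -1/8)
  +(−1)^2/∏(2,1,1,1,1,1)! = 1/2  (running 3/8)
  +(−1)^3/∏(3,0,0,0,2,2)! = -1/24  (running 1/3)
⟨..|..⟩ = √(12/7)·(1/3) = +0.436436

+√(4/21) ≈ +0.436436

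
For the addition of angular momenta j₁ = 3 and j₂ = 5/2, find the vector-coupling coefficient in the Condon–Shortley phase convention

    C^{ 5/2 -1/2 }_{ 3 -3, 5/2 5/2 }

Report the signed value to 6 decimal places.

-0.487950

triangle: 3!·3!·2!/9! = 72/362880
(j±m)!: 0!·6!·5!·0!·2!·3! = 1036800
prefactor² = (2J+1)·Δ·N² = 8640/7
  k=3: −1/(3!·0!·3!·2!·0!·0!) = -1/72
Σ = -1/72  ⇒  CG² = 8640/7·(-1/72)² = 5/21
CG = −√(5/21) = -0.487950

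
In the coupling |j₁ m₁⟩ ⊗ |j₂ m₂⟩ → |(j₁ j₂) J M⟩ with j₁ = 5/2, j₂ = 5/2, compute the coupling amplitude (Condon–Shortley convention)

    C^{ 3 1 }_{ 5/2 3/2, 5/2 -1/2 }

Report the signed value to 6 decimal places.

+√(1/30) = +0.182574

√[7·2!3!3!/9! · 4!1!2!3!4!2!] = √(96/5)
  +(−1)^0/∏(0,2,1,2,2,1)! = 1/8  (running 1/8)
  +(−1)^1/∏(1,1,0,1,3,2)! = -1/12  (running 1/24)
⟨..|..⟩ = √(96/5)·(1/24) = +0.182574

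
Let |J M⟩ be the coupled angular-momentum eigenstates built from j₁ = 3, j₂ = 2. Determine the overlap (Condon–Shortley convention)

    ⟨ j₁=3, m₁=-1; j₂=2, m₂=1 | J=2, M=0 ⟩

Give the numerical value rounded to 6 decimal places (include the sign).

+√(1/7) = +0.377964

triangle: 3!×3!×1!/8! = 36/40320
(j±m)!: 2!×4!×3!×1!×2!×2! = 1152
prefactor² = (2J+1)×Δ×N² = 36/7
  k=2: +1/(2!×1!×2!×1!×1!×0!) = 1/4
  k=3: −1/(3!×0!×1!×0!×2!×1!) = -1/12
Σ = 1/6  ⇒  CG² = 36/7×1/6² = 1/7
CG = +√(1/7) = +0.377964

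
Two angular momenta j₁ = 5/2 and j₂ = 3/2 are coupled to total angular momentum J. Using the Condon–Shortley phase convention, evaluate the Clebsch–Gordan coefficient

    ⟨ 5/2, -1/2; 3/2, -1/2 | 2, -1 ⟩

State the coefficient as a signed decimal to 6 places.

-0.545545  (= −√(25/84))

triangle: 2!*3!*1!/7! = 12/5040
(j±m)!: 2!*3!*1!*2!*1!*3! = 144
prefactor² = (2J+1)*Δ*N² = 12/7
  k=0: +1/(0!*2!*3!*1!*0!*0!) = 1/12
  k=1: −1/(1!*1!*2!*0!*1!*1!) = -1/2
Σ = -5/12  ⇒  CG² = 12/7*(-5/12)² = 25/84
CG = −√(25/84) = -0.545545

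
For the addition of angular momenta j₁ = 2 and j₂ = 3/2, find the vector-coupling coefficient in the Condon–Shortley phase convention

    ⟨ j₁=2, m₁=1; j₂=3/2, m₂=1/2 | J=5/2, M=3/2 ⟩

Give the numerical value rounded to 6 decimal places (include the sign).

√[6·1!3!2!/7! · 3!1!2!1!4!1!] = √(144/35)
  +(−1)^0/∏(0,1,1,2,2,0)! = 1/4  (running 1/4)
  +(−1)^1/∏(1,0,0,1,3,1)! = -1/6  (running 1/12)
⟨..|..⟩ = √(144/35)·(1/12) = +0.169031

+√(1/35) = +0.169031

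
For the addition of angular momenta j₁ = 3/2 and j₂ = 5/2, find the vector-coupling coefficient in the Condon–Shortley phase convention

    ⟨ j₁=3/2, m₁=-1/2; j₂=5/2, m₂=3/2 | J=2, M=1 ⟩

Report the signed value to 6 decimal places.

+√(1/42) = +0.154303

j₁+j₂−J=2  J+j₁−j₂=1  J−j₁+j₂=3  j₁+j₂+J+1=7
(j₁±m₁, j₂±m₂, J±M) = (1,2,4,1,3,1)
P² = 24/7
sum k=1..2:
  [1] −1/6 = -1/6
  [2] +1/4 = 1/4
S = 1/12
C² = P²·S² = 1/42 ; C = +0.154303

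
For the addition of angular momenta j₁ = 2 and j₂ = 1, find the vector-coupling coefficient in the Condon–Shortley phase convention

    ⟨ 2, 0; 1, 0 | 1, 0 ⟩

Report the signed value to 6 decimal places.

−√(2/5) ≈ -0.632456

triangle: 2!×2!×0!/5! = 4/120
(j±m)!: 2!×2!×1!×1!×1!×1! = 4
prefactor² = (2J+1)×Δ×N² = 2/5
  k=1: −1/(1!×1!×1!×0!×1!×0!) = -1
Σ = -1  ⇒  CG² = 2/5×(-1)² = 2/5
CG = −√(2/5) = -0.632456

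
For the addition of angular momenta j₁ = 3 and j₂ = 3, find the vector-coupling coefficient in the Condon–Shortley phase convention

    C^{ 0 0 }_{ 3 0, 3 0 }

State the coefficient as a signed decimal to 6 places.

j₁+j₂−J=6  J+j₁−j₂=0  J−j₁+j₂=0  j₁+j₂+J+1=7
(j₁±m₁, j₂±m₂, J±M) = (3,3,3,3,0,0)
P² = 1296/7
sum k=3..3:
  [3] −1/36 = -1/36
S = -1/36
C² = P²·S² = 1/7 ; C = -0.377964

-0.377964  (= −√(1/7))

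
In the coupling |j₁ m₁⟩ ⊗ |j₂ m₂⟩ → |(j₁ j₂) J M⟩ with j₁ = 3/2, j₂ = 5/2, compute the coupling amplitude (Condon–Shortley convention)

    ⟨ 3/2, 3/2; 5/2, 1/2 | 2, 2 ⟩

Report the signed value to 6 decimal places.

+√(1/7) ≈ +0.377964

j₁+j₂−J=2  J+j₁−j₂=1  J−j₁+j₂=3  j₁+j₂+J+1=7
(j₁±m₁, j₂±m₂, J±M) = (3,0,3,2,4,0)
P² = 144/7
sum k=0..0:
  [0] +1/12 = 1/12
S = 1/12
C² = P²·S² = 1/7 ; C = +0.377964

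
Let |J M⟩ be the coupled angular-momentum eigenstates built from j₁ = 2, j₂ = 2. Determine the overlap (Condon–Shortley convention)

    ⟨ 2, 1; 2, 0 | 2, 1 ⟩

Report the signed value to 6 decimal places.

j₁+j₂−J=2  J+j₁−j₂=2  J−j₁+j₂=2  j₁+j₂+J+1=7
(j₁±m₁, j₂±m₂, J±M) = (3,1,2,2,3,1)
P² = 8/7
sum k=0..1:
  [0] +1/4 = 1/4
  [1] −1/2 = -1/2
S = -1/4
C² = P²·S² = 1/14 ; C = -0.267261

-0.267261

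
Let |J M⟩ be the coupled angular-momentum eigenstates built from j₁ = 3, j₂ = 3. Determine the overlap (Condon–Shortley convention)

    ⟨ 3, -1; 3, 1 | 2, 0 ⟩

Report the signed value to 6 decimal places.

-0.327327  (= −√(3/28))

triangle: 4!×2!×2!/9! = 96/362880
(j±m)!: 2!×4!×4!×2!×2!×2! = 9216
prefactor² = (2J+1)×Δ×N² = 256/21
  k=2: +1/(2!×2!×2!×2!×0!×0!) = 1/16
  k=3: −1/(3!×1!×1!×1!×1!×1!) = -1/6
  k=4: +1/(4!×0!×0!×0!×2!×2!) = 1/96
Σ = -3/32  ⇒  CG² = 256/21×(-3/32)² = 3/28
CG = −√(3/28) = -0.327327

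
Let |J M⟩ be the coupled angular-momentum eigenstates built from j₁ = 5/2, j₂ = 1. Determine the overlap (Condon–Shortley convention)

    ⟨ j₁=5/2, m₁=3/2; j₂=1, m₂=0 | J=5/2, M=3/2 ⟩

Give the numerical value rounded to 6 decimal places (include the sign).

triangle: 1!×4!×1!/7! = 24/5040
(j±m)!: 4!×1!×1!×1!×4!×1! = 576
prefactor² = (2J+1)×Δ×N² = 576/35
  k=0: +1/(0!×1!×1!×1!×3!×0!) = 1/6
  k=1: −1/(1!×0!×0!×0!×4!×1!) = -1/24
Σ = 1/8  ⇒  CG² = 576/35×1/8² = 9/35
CG = +√(9/35) = +0.507093

+0.507093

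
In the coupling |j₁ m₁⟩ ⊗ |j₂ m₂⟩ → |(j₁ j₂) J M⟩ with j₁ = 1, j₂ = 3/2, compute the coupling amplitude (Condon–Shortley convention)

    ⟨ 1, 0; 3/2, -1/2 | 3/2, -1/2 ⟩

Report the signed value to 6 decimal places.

triangle: 1!·1!·2!/5! = 2/120
(j±m)!: 1!·1!·1!·2!·1!·2! = 4
prefactor² = (2J+1)·Δ·N² = 4/15
  k=0: +1/(0!·1!·1!·1!·0!·1!) = 1
  k=1: −1/(1!·0!·0!·0!·1!·2!) = -1/2
Σ = 1/2  ⇒  CG² = 4/15·1/2² = 1/15
CG = +√(1/15) = +0.258199

+0.258199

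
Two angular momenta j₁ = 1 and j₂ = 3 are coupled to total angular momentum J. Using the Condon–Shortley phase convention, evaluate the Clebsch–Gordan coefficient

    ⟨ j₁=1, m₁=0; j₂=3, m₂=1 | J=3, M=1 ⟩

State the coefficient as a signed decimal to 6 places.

j₁+j₂−J=1  J+j₁−j₂=1  J−j₁+j₂=5  j₁+j₂+J+1=8
(j₁±m₁, j₂±m₂, J±M) = (1,1,4,2,4,2)
P² = 48
sum k=0..1:
  [0] +1/24 = 1/24
  [1] −1/12 = -1/12
S = -1/24
C² = P²·S² = 1/12 ; C = -0.288675

-0.288675  (= −√(1/12))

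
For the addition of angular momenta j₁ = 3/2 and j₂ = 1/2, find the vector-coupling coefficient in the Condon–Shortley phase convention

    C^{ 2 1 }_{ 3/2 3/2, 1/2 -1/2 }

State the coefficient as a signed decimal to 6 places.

+√(1/4) ≈ +0.500000

triangle: 0!*3!*1!/5! = 6/120
(j±m)!: 3!*0!*0!*1!*3!*1! = 36
prefactor² = (2J+1)*Δ*N² = 9
  k=0: +1/(0!*0!*0!*0!*3!*1!) = 1/6
Σ = 1/6  ⇒  CG² = 9*1/6² = 1/4
CG = +√(1/4) = +0.500000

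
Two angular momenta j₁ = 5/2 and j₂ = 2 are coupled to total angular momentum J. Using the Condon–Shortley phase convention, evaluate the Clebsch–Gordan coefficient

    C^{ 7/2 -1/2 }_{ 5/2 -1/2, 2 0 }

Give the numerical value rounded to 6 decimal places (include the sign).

−√(4/105) = -0.195180

√[8·1!4!3!/9! · 2!3!2!2!3!4!] = √(768/35)
  +(−1)^0/∏(0,1,3,2,1,1)! = 1/12  (running 1/12)
  +(−1)^1/∏(1,0,2,1,2,2)! = -1/8  (running -1/24)
⟨..|..⟩ = √(768/35)·(-1/24) = -0.195180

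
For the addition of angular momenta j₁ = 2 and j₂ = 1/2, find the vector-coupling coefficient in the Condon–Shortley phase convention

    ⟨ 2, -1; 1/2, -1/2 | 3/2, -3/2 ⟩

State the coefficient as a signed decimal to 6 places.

√[4·1!3!0!/5! · 1!3!0!1!0!3!] = √(36/5)
  +(−1)^0/∏(0,1,3,0,0,0)! = 1/6  (running 1/6)
⟨..|..⟩ = √(36/5)·(1/6) = +0.447214

+0.447214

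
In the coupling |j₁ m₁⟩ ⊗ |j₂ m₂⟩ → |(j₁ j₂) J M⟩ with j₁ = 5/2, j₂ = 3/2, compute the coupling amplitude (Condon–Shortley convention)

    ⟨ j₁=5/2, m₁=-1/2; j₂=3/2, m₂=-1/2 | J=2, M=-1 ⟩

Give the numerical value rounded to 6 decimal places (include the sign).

triangle: 2!×3!×1!/7! = 12/5040
(j±m)!: 2!×3!×1!×2!×1!×3! = 144
prefactor² = (2J+1)×Δ×N² = 12/7
  k=0: +1/(0!×2!×3!×1!×0!×0!) = 1/12
  k=1: −1/(1!×1!×2!×0!×1!×1!) = -1/2
Σ = -5/12  ⇒  CG² = 12/7×(-5/12)² = 25/84
CG = −√(25/84) = -0.545545

-0.545545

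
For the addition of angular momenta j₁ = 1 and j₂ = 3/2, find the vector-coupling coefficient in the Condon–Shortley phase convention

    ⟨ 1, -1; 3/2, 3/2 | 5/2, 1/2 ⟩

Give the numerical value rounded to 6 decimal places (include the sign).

√[6·0!2!3!/6! · 0!2!3!0!3!2!] = √(72/5)
  +(−1)^0/∏(0,0,2,3,0,0)! = 1/12  (running 1/12)
⟨..|..⟩ = √(72/5)·(1/12) = +0.316228

+0.316228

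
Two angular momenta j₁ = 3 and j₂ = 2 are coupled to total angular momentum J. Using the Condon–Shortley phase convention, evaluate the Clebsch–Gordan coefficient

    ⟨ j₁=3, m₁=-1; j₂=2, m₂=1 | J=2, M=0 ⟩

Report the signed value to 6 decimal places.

j₁+j₂−J=3  J+j₁−j₂=3  J−j₁+j₂=1  j₁+j₂+J+1=8
(j₁±m₁, j₂±m₂, J±M) = (2,4,3,1,2,2)
P² = 36/7
sum k=2..3:
  [2] +1/4 = 1/4
  [3] −1/12 = -1/12
S = 1/6
C² = P²·S² = 1/7 ; C = +0.377964

+√(1/7) ≈ +0.377964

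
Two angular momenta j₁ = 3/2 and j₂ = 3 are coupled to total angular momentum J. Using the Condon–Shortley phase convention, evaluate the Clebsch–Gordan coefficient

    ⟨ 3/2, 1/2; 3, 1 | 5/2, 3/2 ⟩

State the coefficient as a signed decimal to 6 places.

−√(7/20) ≈ -0.591608

√[6·2!1!4!/8! · 2!1!4!2!4!1!] = √(576/35)
  +(−1)^0/∏(0,2,1,4,0,0)! = 1/48  (running 1/48)
  +(−1)^1/∏(1,1,0,3,1,1)! = -1/6  (running -7/48)
⟨..|..⟩ = √(576/35)·(-7/48) = -0.591608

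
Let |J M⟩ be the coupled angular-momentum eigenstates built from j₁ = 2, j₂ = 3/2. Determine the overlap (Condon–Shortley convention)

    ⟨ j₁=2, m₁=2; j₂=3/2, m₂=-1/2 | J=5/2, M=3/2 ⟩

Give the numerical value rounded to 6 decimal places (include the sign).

triangle: 1!×3!×2!/7! = 12/5040
(j±m)!: 4!×0!×1!×2!×4!×1! = 1152
prefactor² = (2J+1)×Δ×N² = 576/35
  k=0: +1/(0!×1!×0!×1!×3!×1!) = 1/6
Σ = 1/6  ⇒  CG² = 576/35×1/6² = 16/35
CG = +√(16/35) = +0.676123

+√(16/35) = +0.676123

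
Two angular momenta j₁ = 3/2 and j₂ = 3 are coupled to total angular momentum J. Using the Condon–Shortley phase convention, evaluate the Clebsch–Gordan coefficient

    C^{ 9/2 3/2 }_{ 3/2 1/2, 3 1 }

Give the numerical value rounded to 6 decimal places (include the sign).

j₁+j₂−J=0  J+j₁−j₂=3  J−j₁+j₂=6  j₁+j₂+J+1=10
(j₁±m₁, j₂±m₂, J±M) = (2,1,4,2,6,3)
P² = 34560/7
sum k=0..0:
  [0] +1/96 = 1/96
S = 1/96
C² = P²·S² = 15/28 ; C = +0.731925

+0.731925  (= +√(15/28))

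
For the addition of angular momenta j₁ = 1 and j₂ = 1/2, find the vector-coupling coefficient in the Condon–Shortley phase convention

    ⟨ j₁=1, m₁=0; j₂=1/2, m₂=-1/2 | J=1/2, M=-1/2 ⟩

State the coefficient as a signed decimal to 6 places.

√[2·1!1!0!/3! · 1!1!0!1!0!1!] = √(1/3)
  +(−1)^0/∏(0,1,1,0,0,0)! = 1  (running 1)
⟨..|..⟩ = √(1/3)·(1) = +0.577350

+0.577350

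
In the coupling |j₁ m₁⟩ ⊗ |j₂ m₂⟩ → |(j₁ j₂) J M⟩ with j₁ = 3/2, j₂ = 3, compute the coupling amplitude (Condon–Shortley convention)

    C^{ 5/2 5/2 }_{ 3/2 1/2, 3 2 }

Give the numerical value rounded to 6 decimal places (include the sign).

-0.597614  (= −√(5/14))

triangle: 2!·1!·4!/8! = 48/40320
(j±m)!: 2!·1!·5!·1!·5!·0! = 28800
prefactor² = (2J+1)·Δ·N² = 1440/7
  k=1: −1/(1!·1!·0!·4!·1!·0!) = -1/24
Σ = -1/24  ⇒  CG² = 1440/7·(-1/24)² = 5/14
CG = −√(5/14) = -0.597614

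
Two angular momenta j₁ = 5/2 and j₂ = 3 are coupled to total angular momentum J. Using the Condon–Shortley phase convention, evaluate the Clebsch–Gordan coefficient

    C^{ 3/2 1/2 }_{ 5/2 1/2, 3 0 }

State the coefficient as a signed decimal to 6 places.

+0.338062

triangle: 4!·1!·2!/8! = 48/40320
(j±m)!: 3!·2!·3!·3!·2!·1! = 864
prefactor² = (2J+1)·Δ·N² = 144/35
  k=1: −1/(1!·3!·1!·2!·0!·0!) = -1/12
  k=2: +1/(2!·2!·0!·1!·1!·1!) = 1/4
Σ = 1/6  ⇒  CG² = 144/35·1/6² = 4/35
CG = +√(4/35) = +0.338062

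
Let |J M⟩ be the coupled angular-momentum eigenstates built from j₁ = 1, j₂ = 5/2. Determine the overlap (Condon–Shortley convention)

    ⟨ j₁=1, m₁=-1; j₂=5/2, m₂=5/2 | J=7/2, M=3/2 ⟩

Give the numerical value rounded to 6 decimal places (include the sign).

+√(1/21) = +0.218218

√[8·0!2!5!/8! · 0!2!5!0!5!2!] = √(19200/7)
  +(−1)^0/∏(0,0,2,5,0,0)! = 1/240  (running 1/240)
⟨..|..⟩ = √(19200/7)·(1/240) = +0.218218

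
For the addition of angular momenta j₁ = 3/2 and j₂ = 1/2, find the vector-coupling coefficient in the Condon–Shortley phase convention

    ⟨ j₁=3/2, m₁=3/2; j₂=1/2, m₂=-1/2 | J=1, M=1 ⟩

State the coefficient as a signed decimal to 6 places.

+√(3/4) = +0.866025

√[3·1!2!0!/4! · 3!0!0!1!2!0!] = √(3)
  +(−1)^0/∏(0,1,0,0,2,0)! = 1/2  (running 1/2)
⟨..|..⟩ = √(3)·(1/2) = +0.866025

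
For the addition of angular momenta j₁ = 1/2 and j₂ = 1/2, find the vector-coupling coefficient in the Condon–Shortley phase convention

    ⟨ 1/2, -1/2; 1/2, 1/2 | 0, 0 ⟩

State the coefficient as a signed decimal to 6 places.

-0.707107  (= −√(1/2))

√[1·1!0!0!/2! · 0!1!1!0!0!0!] = √(1/2)
  +(−1)^1/∏(1,0,0,0,0,0)! = -1  (running -1)
⟨..|..⟩ = √(1/2)·(-1) = -0.707107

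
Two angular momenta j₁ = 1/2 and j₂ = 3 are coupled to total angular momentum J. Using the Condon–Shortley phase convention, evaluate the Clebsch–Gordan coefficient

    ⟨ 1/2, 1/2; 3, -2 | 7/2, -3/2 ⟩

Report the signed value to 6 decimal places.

+0.534522  (= +√(2/7))

j₁+j₂−J=0  J+j₁−j₂=1  J−j₁+j₂=6  j₁+j₂+J+1=8
(j₁±m₁, j₂±m₂, J±M) = (1,0,1,5,2,5)
P² = 28800/7
sum k=0..0:
  [0] +1/120 = 1/120
S = 1/120
C² = P²·S² = 2/7 ; C = +0.534522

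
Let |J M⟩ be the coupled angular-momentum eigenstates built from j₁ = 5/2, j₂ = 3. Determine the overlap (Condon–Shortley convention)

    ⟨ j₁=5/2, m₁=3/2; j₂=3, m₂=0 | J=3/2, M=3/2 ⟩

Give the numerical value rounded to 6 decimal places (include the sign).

−√(6/35) ≈ -0.414039

√[4·4!1!2!/8! · 4!1!3!3!3!0!] = √(864/35)
  +(−1)^1/∏(1,3,0,2,1,0)! = -1/12  (running -1/12)
⟨..|..⟩ = √(864/35)·(-1/12) = -0.414039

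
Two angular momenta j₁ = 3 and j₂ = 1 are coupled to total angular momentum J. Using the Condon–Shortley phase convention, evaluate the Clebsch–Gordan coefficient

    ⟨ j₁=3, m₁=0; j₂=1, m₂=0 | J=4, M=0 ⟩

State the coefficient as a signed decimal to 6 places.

triangle: 0!×6!×2!/9! = 1440/362880
(j±m)!: 3!×3!×1!×1!×4!×4! = 20736
prefactor² = (2J+1)×Δ×N² = 5184/7
  k=0: +1/(0!×0!×3!×1!×3!×1!) = 1/36
Σ = 1/36  ⇒  CG² = 5184/7×1/36² = 4/7
CG = +√(4/7) = +0.755929

+0.755929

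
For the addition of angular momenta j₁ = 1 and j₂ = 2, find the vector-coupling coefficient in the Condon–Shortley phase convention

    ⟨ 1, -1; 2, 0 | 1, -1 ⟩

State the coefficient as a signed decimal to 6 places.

j₁+j₂−J=2  J+j₁−j₂=0  J−j₁+j₂=2  j₁+j₂+J+1=5
(j₁±m₁, j₂±m₂, J±M) = (0,2,2,2,0,2)
P² = 8/5
sum k=2..2:
  [2] +1/4 = 1/4
S = 1/4
C² = P²·S² = 1/10 ; C = +0.316228

+√(1/10) ≈ +0.316228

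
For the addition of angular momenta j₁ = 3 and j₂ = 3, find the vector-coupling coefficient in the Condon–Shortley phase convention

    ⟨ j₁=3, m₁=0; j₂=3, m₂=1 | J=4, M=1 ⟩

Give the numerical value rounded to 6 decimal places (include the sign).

triangle: 2!×4!×4!/11! = 1152/39916800
(j±m)!: 3!×3!×4!×2!×5!×3! = 1244160
prefactor² = (2J+1)×Δ×N² = 124416/385
  k=0: +1/(0!×2!×3!×4!×1!×0!) = 1/288
  k=1: −1/(1!×1!×2!×3!×2!×1!) = -1/24
  k=2: +1/(2!×0!×1!×2!×3!×2!) = 1/48
Σ = -5/288  ⇒  CG² = 124416/385×(-5/288)² = 15/154
CG = −√(15/154) = -0.312094

-0.312094  (= −√(15/154))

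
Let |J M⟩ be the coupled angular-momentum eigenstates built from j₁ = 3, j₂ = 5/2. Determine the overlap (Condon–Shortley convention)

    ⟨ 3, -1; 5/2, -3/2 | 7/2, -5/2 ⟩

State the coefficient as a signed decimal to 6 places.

−√(10/63) ≈ -0.398410

j₁+j₂−J=2  J+j₁−j₂=4  J−j₁+j₂=3  j₁+j₂+J+1=10
(j₁±m₁, j₂±m₂, J±M) = (2,4,1,4,1,6)
P² = 18432/35
sum k=0..1:
  [0] +1/96 = 1/96
  [1] −1/36 = -1/36
S = -5/288
C² = P²·S² = 10/63 ; C = -0.398410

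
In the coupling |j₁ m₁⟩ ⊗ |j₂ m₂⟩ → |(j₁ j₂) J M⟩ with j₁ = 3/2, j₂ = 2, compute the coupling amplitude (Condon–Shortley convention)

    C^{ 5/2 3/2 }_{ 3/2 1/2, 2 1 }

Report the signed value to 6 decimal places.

triangle: 1!×2!×3!/7! = 12/5040
(j±m)!: 2!×1!×3!×1!×4!×1! = 288
prefactor² = (2J+1)×Δ×N² = 144/35
  k=0: +1/(0!×1!×1!×3!×1!×0!) = 1/6
  k=1: −1/(1!×0!×0!×2!×2!×1!) = -1/4
Σ = -1/12  ⇒  CG² = 144/35×(-1/12)² = 1/35
CG = −√(1/35) = -0.169031

−√(1/35) = -0.169031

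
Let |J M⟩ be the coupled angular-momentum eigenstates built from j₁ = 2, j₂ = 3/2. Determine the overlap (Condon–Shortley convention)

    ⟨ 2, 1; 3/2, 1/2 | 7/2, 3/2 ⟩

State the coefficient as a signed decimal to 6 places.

triangle: 0!·4!·3!/8! = 144/40320
(j±m)!: 3!·1!·2!·1!·5!·2! = 2880
prefactor² = (2J+1)·Δ·N² = 576/7
  k=0: +1/(0!·0!·1!·2!·3!·1!) = 1/12
Σ = 1/12  ⇒  CG² = 576/7·1/12² = 4/7
CG = +√(4/7) = +0.755929

+√(4/7) ≈ +0.755929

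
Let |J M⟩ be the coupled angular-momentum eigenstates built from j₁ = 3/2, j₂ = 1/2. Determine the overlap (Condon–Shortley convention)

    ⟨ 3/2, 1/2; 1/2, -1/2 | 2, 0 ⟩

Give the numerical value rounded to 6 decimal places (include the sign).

+√(1/2) ≈ +0.707107

j₁+j₂−J=0  J+j₁−j₂=3  J−j₁+j₂=1  j₁+j₂+J+1=5
(j₁±m₁, j₂±m₂, J±M) = (2,1,0,1,2,2)
P² = 2
sum k=0..0:
  [0] +1/2 = 1/2
S = 1/2
C² = P²·S² = 1/2 ; C = +0.707107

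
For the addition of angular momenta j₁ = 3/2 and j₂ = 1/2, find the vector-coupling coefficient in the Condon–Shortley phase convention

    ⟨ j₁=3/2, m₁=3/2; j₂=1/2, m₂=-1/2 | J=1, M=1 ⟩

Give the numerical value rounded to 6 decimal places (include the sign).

triangle: 1!*2!*0!/4! = 2/24
(j±m)!: 3!*0!*0!*1!*2!*0! = 12
prefactor² = (2J+1)*Δ*N² = 3
  k=0: +1/(0!*1!*0!*0!*2!*0!) = 1/2
Σ = 1/2  ⇒  CG² = 3*1/2² = 3/4
CG = +√(3/4) = +0.866025

+0.866025  (= +√(3/4))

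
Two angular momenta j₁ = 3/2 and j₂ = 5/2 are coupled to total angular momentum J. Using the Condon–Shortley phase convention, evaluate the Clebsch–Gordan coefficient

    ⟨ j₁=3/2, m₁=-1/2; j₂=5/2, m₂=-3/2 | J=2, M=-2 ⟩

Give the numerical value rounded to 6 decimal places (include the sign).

−√(8/21) ≈ -0.617213

√[5·2!1!3!/7! · 1!2!1!4!0!4!] = √(96/7)
  +(−1)^1/∏(1,1,1,0,0,3)! = -1/6  (running -1/6)
⟨..|..⟩ = √(96/7)·(-1/6) = -0.617213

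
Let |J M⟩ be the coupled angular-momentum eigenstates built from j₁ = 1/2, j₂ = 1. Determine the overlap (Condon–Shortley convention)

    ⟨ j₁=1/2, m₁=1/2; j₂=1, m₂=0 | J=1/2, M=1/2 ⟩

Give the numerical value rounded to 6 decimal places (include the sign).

j₁+j₂−J=1  J+j₁−j₂=0  J−j₁+j₂=1  j₁+j₂+J+1=3
(j₁±m₁, j₂±m₂, J±M) = (1,0,1,1,1,0)
P² = 1/3
sum k=0..0:
  [0] +1/1 = 1
S = 1
C² = P²·S² = 1/3 ; C = +0.577350

+0.577350  (= +√(1/3))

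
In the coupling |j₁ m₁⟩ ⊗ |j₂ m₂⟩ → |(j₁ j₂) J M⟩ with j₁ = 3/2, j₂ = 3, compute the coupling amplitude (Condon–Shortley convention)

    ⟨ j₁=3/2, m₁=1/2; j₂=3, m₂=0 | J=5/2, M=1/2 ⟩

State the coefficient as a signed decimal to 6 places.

√[6·2!1!4!/8! · 2!1!3!3!3!2!] = √(216/35)
  +(−1)^0/∏(0,2,1,3,0,1)! = 1/12  (running 1/12)
  +(−1)^1/∏(1,1,0,2,1,2)! = -1/4  (running -1/6)
⟨..|..⟩ = √(216/35)·(-1/6) = -0.414039

−√(6/35) = -0.414039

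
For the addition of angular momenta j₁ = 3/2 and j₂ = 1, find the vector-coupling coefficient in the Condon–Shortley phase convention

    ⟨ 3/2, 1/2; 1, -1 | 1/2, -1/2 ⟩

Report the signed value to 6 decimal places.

j₁+j₂−J=2  J+j₁−j₂=1  J−j₁+j₂=0  j₁+j₂+J+1=4
(j₁±m₁, j₂±m₂, J±M) = (2,1,0,2,0,1)
P² = 2/3
sum k=0..0:
  [0] +1/2 = 1/2
S = 1/2
C² = P²·S² = 1/6 ; C = +0.408248

+0.408248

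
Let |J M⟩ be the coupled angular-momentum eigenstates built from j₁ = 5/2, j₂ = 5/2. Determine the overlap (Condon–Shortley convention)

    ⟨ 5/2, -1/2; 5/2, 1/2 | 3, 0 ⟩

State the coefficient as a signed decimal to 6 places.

√[7·2!3!3!/9! · 2!3!3!2!3!3!] = √(36/5)
  +(−1)^0/∏(0,2,3,3,0,0)! = 1/72  (running 1/72)
  +(−1)^1/∏(1,1,2,2,1,1)! = -1/4  (running -17/72)
  +(−1)^2/∏(2,0,1,1,2,2)! = 1/8  (running -1/9)
⟨..|..⟩ = √(36/5)·(-1/9) = -0.298142

-0.298142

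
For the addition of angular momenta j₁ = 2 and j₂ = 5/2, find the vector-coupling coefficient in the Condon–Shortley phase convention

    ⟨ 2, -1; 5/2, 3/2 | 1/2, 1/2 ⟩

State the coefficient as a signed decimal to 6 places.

−√(4/15) = -0.516398

√[2·4!0!1!/6! · 1!3!4!1!1!0!] = √(48/5)
  +(−1)^3/∏(3,1,0,1,0,0)! = -1/6  (running -1/6)
⟨..|..⟩ = √(48/5)·(-1/6) = -0.516398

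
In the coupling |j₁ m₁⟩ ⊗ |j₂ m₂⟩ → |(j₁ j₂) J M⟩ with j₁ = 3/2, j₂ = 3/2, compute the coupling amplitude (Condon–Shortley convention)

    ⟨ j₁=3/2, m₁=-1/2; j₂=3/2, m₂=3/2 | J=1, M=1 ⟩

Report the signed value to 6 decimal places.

+√(3/10) = +0.547723

√[3·2!1!1!/5! · 1!2!3!0!2!0!] = √(6/5)
  +(−1)^2/∏(2,0,0,1,1,0)! = 1/2  (running 1/2)
⟨..|..⟩ = √(6/5)·(1/2) = +0.547723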